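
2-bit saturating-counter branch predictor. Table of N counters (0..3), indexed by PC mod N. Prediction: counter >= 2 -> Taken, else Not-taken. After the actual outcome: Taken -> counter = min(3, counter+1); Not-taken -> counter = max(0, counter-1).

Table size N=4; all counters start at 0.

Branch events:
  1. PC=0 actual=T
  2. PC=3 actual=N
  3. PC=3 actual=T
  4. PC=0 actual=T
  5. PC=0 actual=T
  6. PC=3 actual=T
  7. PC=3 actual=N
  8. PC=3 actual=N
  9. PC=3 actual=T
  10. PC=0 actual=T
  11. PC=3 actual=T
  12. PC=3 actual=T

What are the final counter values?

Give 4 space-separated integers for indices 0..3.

Answer: 3 0 0 3

Derivation:
Ev 1: PC=0 idx=0 pred=N actual=T -> ctr[0]=1
Ev 2: PC=3 idx=3 pred=N actual=N -> ctr[3]=0
Ev 3: PC=3 idx=3 pred=N actual=T -> ctr[3]=1
Ev 4: PC=0 idx=0 pred=N actual=T -> ctr[0]=2
Ev 5: PC=0 idx=0 pred=T actual=T -> ctr[0]=3
Ev 6: PC=3 idx=3 pred=N actual=T -> ctr[3]=2
Ev 7: PC=3 idx=3 pred=T actual=N -> ctr[3]=1
Ev 8: PC=3 idx=3 pred=N actual=N -> ctr[3]=0
Ev 9: PC=3 idx=3 pred=N actual=T -> ctr[3]=1
Ev 10: PC=0 idx=0 pred=T actual=T -> ctr[0]=3
Ev 11: PC=3 idx=3 pred=N actual=T -> ctr[3]=2
Ev 12: PC=3 idx=3 pred=T actual=T -> ctr[3]=3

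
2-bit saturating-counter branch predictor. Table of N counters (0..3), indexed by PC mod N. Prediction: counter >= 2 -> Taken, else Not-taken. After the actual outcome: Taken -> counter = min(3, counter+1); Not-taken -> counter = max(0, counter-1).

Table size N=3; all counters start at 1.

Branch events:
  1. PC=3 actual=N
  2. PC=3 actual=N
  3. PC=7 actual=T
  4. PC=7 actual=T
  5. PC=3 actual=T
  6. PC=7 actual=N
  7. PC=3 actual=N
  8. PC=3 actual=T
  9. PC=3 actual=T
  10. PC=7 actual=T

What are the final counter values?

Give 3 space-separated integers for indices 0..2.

Ev 1: PC=3 idx=0 pred=N actual=N -> ctr[0]=0
Ev 2: PC=3 idx=0 pred=N actual=N -> ctr[0]=0
Ev 3: PC=7 idx=1 pred=N actual=T -> ctr[1]=2
Ev 4: PC=7 idx=1 pred=T actual=T -> ctr[1]=3
Ev 5: PC=3 idx=0 pred=N actual=T -> ctr[0]=1
Ev 6: PC=7 idx=1 pred=T actual=N -> ctr[1]=2
Ev 7: PC=3 idx=0 pred=N actual=N -> ctr[0]=0
Ev 8: PC=3 idx=0 pred=N actual=T -> ctr[0]=1
Ev 9: PC=3 idx=0 pred=N actual=T -> ctr[0]=2
Ev 10: PC=7 idx=1 pred=T actual=T -> ctr[1]=3

Answer: 2 3 1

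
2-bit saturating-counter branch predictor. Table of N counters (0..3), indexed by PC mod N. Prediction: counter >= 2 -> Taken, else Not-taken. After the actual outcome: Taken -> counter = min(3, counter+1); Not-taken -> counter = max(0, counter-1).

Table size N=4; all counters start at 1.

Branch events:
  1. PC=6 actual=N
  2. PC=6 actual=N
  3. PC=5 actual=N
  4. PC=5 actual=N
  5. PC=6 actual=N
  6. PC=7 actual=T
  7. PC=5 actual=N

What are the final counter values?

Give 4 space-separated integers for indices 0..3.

Ev 1: PC=6 idx=2 pred=N actual=N -> ctr[2]=0
Ev 2: PC=6 idx=2 pred=N actual=N -> ctr[2]=0
Ev 3: PC=5 idx=1 pred=N actual=N -> ctr[1]=0
Ev 4: PC=5 idx=1 pred=N actual=N -> ctr[1]=0
Ev 5: PC=6 idx=2 pred=N actual=N -> ctr[2]=0
Ev 6: PC=7 idx=3 pred=N actual=T -> ctr[3]=2
Ev 7: PC=5 idx=1 pred=N actual=N -> ctr[1]=0

Answer: 1 0 0 2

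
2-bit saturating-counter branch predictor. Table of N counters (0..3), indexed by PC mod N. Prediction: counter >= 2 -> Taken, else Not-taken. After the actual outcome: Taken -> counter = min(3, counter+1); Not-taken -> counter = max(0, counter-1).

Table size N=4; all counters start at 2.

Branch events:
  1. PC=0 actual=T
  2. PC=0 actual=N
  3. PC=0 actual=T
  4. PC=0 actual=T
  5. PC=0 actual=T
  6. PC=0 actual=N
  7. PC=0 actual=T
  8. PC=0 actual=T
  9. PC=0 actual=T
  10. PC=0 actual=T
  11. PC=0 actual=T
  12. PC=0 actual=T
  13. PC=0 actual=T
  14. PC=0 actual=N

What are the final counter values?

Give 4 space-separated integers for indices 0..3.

Ev 1: PC=0 idx=0 pred=T actual=T -> ctr[0]=3
Ev 2: PC=0 idx=0 pred=T actual=N -> ctr[0]=2
Ev 3: PC=0 idx=0 pred=T actual=T -> ctr[0]=3
Ev 4: PC=0 idx=0 pred=T actual=T -> ctr[0]=3
Ev 5: PC=0 idx=0 pred=T actual=T -> ctr[0]=3
Ev 6: PC=0 idx=0 pred=T actual=N -> ctr[0]=2
Ev 7: PC=0 idx=0 pred=T actual=T -> ctr[0]=3
Ev 8: PC=0 idx=0 pred=T actual=T -> ctr[0]=3
Ev 9: PC=0 idx=0 pred=T actual=T -> ctr[0]=3
Ev 10: PC=0 idx=0 pred=T actual=T -> ctr[0]=3
Ev 11: PC=0 idx=0 pred=T actual=T -> ctr[0]=3
Ev 12: PC=0 idx=0 pred=T actual=T -> ctr[0]=3
Ev 13: PC=0 idx=0 pred=T actual=T -> ctr[0]=3
Ev 14: PC=0 idx=0 pred=T actual=N -> ctr[0]=2

Answer: 2 2 2 2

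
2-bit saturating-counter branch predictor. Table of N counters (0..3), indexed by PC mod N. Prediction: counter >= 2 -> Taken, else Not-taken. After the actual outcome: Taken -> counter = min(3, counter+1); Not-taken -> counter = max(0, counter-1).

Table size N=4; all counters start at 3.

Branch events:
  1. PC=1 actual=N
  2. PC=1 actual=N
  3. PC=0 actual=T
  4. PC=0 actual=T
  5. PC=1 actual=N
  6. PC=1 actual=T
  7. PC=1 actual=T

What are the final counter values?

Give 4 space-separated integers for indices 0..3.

Answer: 3 2 3 3

Derivation:
Ev 1: PC=1 idx=1 pred=T actual=N -> ctr[1]=2
Ev 2: PC=1 idx=1 pred=T actual=N -> ctr[1]=1
Ev 3: PC=0 idx=0 pred=T actual=T -> ctr[0]=3
Ev 4: PC=0 idx=0 pred=T actual=T -> ctr[0]=3
Ev 5: PC=1 idx=1 pred=N actual=N -> ctr[1]=0
Ev 6: PC=1 idx=1 pred=N actual=T -> ctr[1]=1
Ev 7: PC=1 idx=1 pred=N actual=T -> ctr[1]=2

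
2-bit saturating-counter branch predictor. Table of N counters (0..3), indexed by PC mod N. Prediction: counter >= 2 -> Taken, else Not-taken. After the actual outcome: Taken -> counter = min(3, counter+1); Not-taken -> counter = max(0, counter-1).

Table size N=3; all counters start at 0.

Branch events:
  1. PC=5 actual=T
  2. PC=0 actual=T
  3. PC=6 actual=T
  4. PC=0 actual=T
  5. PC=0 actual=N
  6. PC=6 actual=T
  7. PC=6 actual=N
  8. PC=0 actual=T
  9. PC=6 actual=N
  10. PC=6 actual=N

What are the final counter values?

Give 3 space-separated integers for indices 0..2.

Answer: 1 0 1

Derivation:
Ev 1: PC=5 idx=2 pred=N actual=T -> ctr[2]=1
Ev 2: PC=0 idx=0 pred=N actual=T -> ctr[0]=1
Ev 3: PC=6 idx=0 pred=N actual=T -> ctr[0]=2
Ev 4: PC=0 idx=0 pred=T actual=T -> ctr[0]=3
Ev 5: PC=0 idx=0 pred=T actual=N -> ctr[0]=2
Ev 6: PC=6 idx=0 pred=T actual=T -> ctr[0]=3
Ev 7: PC=6 idx=0 pred=T actual=N -> ctr[0]=2
Ev 8: PC=0 idx=0 pred=T actual=T -> ctr[0]=3
Ev 9: PC=6 idx=0 pred=T actual=N -> ctr[0]=2
Ev 10: PC=6 idx=0 pred=T actual=N -> ctr[0]=1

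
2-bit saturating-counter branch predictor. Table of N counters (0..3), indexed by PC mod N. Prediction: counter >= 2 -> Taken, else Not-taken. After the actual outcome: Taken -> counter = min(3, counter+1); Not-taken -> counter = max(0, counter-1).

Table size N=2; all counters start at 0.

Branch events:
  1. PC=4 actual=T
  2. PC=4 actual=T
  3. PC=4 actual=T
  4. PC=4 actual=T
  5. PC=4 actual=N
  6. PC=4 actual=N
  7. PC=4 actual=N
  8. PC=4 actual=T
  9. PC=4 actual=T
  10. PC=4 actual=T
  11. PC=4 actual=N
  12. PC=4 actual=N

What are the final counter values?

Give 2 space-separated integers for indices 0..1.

Ev 1: PC=4 idx=0 pred=N actual=T -> ctr[0]=1
Ev 2: PC=4 idx=0 pred=N actual=T -> ctr[0]=2
Ev 3: PC=4 idx=0 pred=T actual=T -> ctr[0]=3
Ev 4: PC=4 idx=0 pred=T actual=T -> ctr[0]=3
Ev 5: PC=4 idx=0 pred=T actual=N -> ctr[0]=2
Ev 6: PC=4 idx=0 pred=T actual=N -> ctr[0]=1
Ev 7: PC=4 idx=0 pred=N actual=N -> ctr[0]=0
Ev 8: PC=4 idx=0 pred=N actual=T -> ctr[0]=1
Ev 9: PC=4 idx=0 pred=N actual=T -> ctr[0]=2
Ev 10: PC=4 idx=0 pred=T actual=T -> ctr[0]=3
Ev 11: PC=4 idx=0 pred=T actual=N -> ctr[0]=2
Ev 12: PC=4 idx=0 pred=T actual=N -> ctr[0]=1

Answer: 1 0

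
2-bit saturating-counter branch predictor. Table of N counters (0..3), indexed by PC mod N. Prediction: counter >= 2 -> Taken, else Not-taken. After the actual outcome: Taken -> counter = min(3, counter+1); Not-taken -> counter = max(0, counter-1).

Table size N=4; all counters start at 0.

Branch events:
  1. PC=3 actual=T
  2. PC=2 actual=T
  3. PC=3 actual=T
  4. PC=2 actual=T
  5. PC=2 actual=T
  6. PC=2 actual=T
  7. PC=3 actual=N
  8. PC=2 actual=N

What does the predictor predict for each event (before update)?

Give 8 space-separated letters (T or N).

Answer: N N N N T T T T

Derivation:
Ev 1: PC=3 idx=3 pred=N actual=T -> ctr[3]=1
Ev 2: PC=2 idx=2 pred=N actual=T -> ctr[2]=1
Ev 3: PC=3 idx=3 pred=N actual=T -> ctr[3]=2
Ev 4: PC=2 idx=2 pred=N actual=T -> ctr[2]=2
Ev 5: PC=2 idx=2 pred=T actual=T -> ctr[2]=3
Ev 6: PC=2 idx=2 pred=T actual=T -> ctr[2]=3
Ev 7: PC=3 idx=3 pred=T actual=N -> ctr[3]=1
Ev 8: PC=2 idx=2 pred=T actual=N -> ctr[2]=2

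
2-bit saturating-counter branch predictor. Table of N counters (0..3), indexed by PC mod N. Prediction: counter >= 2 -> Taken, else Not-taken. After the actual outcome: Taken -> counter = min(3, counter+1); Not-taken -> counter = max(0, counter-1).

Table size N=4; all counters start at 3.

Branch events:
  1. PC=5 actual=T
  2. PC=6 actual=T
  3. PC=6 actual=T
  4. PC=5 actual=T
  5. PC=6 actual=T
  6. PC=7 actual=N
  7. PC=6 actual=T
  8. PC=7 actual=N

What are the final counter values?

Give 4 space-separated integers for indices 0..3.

Ev 1: PC=5 idx=1 pred=T actual=T -> ctr[1]=3
Ev 2: PC=6 idx=2 pred=T actual=T -> ctr[2]=3
Ev 3: PC=6 idx=2 pred=T actual=T -> ctr[2]=3
Ev 4: PC=5 idx=1 pred=T actual=T -> ctr[1]=3
Ev 5: PC=6 idx=2 pred=T actual=T -> ctr[2]=3
Ev 6: PC=7 idx=3 pred=T actual=N -> ctr[3]=2
Ev 7: PC=6 idx=2 pred=T actual=T -> ctr[2]=3
Ev 8: PC=7 idx=3 pred=T actual=N -> ctr[3]=1

Answer: 3 3 3 1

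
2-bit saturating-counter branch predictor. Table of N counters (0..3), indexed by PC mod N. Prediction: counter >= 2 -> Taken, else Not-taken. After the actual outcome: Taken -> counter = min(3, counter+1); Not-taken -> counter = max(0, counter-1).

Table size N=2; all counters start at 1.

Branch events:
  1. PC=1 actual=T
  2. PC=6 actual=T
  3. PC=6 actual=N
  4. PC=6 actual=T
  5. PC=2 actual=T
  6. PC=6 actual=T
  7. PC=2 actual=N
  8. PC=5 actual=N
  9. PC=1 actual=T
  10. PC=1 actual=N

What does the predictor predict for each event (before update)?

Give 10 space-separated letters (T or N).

Answer: N N T N T T T T N T

Derivation:
Ev 1: PC=1 idx=1 pred=N actual=T -> ctr[1]=2
Ev 2: PC=6 idx=0 pred=N actual=T -> ctr[0]=2
Ev 3: PC=6 idx=0 pred=T actual=N -> ctr[0]=1
Ev 4: PC=6 idx=0 pred=N actual=T -> ctr[0]=2
Ev 5: PC=2 idx=0 pred=T actual=T -> ctr[0]=3
Ev 6: PC=6 idx=0 pred=T actual=T -> ctr[0]=3
Ev 7: PC=2 idx=0 pred=T actual=N -> ctr[0]=2
Ev 8: PC=5 idx=1 pred=T actual=N -> ctr[1]=1
Ev 9: PC=1 idx=1 pred=N actual=T -> ctr[1]=2
Ev 10: PC=1 idx=1 pred=T actual=N -> ctr[1]=1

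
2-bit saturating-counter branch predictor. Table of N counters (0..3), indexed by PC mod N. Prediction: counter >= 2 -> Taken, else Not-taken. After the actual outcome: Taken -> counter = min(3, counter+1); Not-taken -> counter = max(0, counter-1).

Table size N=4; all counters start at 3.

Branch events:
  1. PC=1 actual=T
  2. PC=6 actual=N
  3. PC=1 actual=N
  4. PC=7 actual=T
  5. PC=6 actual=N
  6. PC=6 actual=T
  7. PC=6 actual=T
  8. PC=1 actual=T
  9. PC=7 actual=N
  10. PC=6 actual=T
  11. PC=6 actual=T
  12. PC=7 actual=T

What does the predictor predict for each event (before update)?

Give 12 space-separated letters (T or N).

Answer: T T T T T N T T T T T T

Derivation:
Ev 1: PC=1 idx=1 pred=T actual=T -> ctr[1]=3
Ev 2: PC=6 idx=2 pred=T actual=N -> ctr[2]=2
Ev 3: PC=1 idx=1 pred=T actual=N -> ctr[1]=2
Ev 4: PC=7 idx=3 pred=T actual=T -> ctr[3]=3
Ev 5: PC=6 idx=2 pred=T actual=N -> ctr[2]=1
Ev 6: PC=6 idx=2 pred=N actual=T -> ctr[2]=2
Ev 7: PC=6 idx=2 pred=T actual=T -> ctr[2]=3
Ev 8: PC=1 idx=1 pred=T actual=T -> ctr[1]=3
Ev 9: PC=7 idx=3 pred=T actual=N -> ctr[3]=2
Ev 10: PC=6 idx=2 pred=T actual=T -> ctr[2]=3
Ev 11: PC=6 idx=2 pred=T actual=T -> ctr[2]=3
Ev 12: PC=7 idx=3 pred=T actual=T -> ctr[3]=3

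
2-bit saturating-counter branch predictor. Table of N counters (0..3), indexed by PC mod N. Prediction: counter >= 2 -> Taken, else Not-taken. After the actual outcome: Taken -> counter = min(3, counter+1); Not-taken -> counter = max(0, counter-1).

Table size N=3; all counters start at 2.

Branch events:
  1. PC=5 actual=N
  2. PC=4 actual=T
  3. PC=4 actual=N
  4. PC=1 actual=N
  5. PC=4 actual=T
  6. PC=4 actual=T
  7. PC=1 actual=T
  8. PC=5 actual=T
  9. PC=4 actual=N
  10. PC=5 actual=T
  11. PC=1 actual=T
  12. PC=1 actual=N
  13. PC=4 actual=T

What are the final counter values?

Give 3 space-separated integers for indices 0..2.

Answer: 2 3 3

Derivation:
Ev 1: PC=5 idx=2 pred=T actual=N -> ctr[2]=1
Ev 2: PC=4 idx=1 pred=T actual=T -> ctr[1]=3
Ev 3: PC=4 idx=1 pred=T actual=N -> ctr[1]=2
Ev 4: PC=1 idx=1 pred=T actual=N -> ctr[1]=1
Ev 5: PC=4 idx=1 pred=N actual=T -> ctr[1]=2
Ev 6: PC=4 idx=1 pred=T actual=T -> ctr[1]=3
Ev 7: PC=1 idx=1 pred=T actual=T -> ctr[1]=3
Ev 8: PC=5 idx=2 pred=N actual=T -> ctr[2]=2
Ev 9: PC=4 idx=1 pred=T actual=N -> ctr[1]=2
Ev 10: PC=5 idx=2 pred=T actual=T -> ctr[2]=3
Ev 11: PC=1 idx=1 pred=T actual=T -> ctr[1]=3
Ev 12: PC=1 idx=1 pred=T actual=N -> ctr[1]=2
Ev 13: PC=4 idx=1 pred=T actual=T -> ctr[1]=3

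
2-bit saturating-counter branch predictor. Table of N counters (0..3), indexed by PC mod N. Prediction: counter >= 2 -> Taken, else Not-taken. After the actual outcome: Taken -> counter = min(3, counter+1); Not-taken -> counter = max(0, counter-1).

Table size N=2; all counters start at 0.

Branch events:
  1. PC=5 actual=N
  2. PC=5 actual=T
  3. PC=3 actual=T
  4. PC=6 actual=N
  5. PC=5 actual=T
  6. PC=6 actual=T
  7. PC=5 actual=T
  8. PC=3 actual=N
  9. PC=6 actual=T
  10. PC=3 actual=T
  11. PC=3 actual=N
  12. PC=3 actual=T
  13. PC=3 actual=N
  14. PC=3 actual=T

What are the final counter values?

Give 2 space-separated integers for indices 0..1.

Ev 1: PC=5 idx=1 pred=N actual=N -> ctr[1]=0
Ev 2: PC=5 idx=1 pred=N actual=T -> ctr[1]=1
Ev 3: PC=3 idx=1 pred=N actual=T -> ctr[1]=2
Ev 4: PC=6 idx=0 pred=N actual=N -> ctr[0]=0
Ev 5: PC=5 idx=1 pred=T actual=T -> ctr[1]=3
Ev 6: PC=6 idx=0 pred=N actual=T -> ctr[0]=1
Ev 7: PC=5 idx=1 pred=T actual=T -> ctr[1]=3
Ev 8: PC=3 idx=1 pred=T actual=N -> ctr[1]=2
Ev 9: PC=6 idx=0 pred=N actual=T -> ctr[0]=2
Ev 10: PC=3 idx=1 pred=T actual=T -> ctr[1]=3
Ev 11: PC=3 idx=1 pred=T actual=N -> ctr[1]=2
Ev 12: PC=3 idx=1 pred=T actual=T -> ctr[1]=3
Ev 13: PC=3 idx=1 pred=T actual=N -> ctr[1]=2
Ev 14: PC=3 idx=1 pred=T actual=T -> ctr[1]=3

Answer: 2 3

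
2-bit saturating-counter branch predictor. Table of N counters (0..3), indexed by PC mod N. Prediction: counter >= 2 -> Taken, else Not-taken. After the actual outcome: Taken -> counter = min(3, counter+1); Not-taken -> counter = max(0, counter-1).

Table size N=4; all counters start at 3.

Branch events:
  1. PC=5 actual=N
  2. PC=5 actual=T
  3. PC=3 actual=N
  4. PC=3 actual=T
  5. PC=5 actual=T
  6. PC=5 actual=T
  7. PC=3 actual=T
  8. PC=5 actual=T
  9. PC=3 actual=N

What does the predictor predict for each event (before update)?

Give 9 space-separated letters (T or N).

Answer: T T T T T T T T T

Derivation:
Ev 1: PC=5 idx=1 pred=T actual=N -> ctr[1]=2
Ev 2: PC=5 idx=1 pred=T actual=T -> ctr[1]=3
Ev 3: PC=3 idx=3 pred=T actual=N -> ctr[3]=2
Ev 4: PC=3 idx=3 pred=T actual=T -> ctr[3]=3
Ev 5: PC=5 idx=1 pred=T actual=T -> ctr[1]=3
Ev 6: PC=5 idx=1 pred=T actual=T -> ctr[1]=3
Ev 7: PC=3 idx=3 pred=T actual=T -> ctr[3]=3
Ev 8: PC=5 idx=1 pred=T actual=T -> ctr[1]=3
Ev 9: PC=3 idx=3 pred=T actual=N -> ctr[3]=2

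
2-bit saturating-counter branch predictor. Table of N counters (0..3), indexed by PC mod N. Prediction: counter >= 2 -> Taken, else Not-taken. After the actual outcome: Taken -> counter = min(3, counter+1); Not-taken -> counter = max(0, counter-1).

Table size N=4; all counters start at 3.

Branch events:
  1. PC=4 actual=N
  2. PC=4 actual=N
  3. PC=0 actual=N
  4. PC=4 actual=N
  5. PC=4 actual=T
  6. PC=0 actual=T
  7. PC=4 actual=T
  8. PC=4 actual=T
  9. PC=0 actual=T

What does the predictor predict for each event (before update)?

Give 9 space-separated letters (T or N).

Answer: T T N N N N T T T

Derivation:
Ev 1: PC=4 idx=0 pred=T actual=N -> ctr[0]=2
Ev 2: PC=4 idx=0 pred=T actual=N -> ctr[0]=1
Ev 3: PC=0 idx=0 pred=N actual=N -> ctr[0]=0
Ev 4: PC=4 idx=0 pred=N actual=N -> ctr[0]=0
Ev 5: PC=4 idx=0 pred=N actual=T -> ctr[0]=1
Ev 6: PC=0 idx=0 pred=N actual=T -> ctr[0]=2
Ev 7: PC=4 idx=0 pred=T actual=T -> ctr[0]=3
Ev 8: PC=4 idx=0 pred=T actual=T -> ctr[0]=3
Ev 9: PC=0 idx=0 pred=T actual=T -> ctr[0]=3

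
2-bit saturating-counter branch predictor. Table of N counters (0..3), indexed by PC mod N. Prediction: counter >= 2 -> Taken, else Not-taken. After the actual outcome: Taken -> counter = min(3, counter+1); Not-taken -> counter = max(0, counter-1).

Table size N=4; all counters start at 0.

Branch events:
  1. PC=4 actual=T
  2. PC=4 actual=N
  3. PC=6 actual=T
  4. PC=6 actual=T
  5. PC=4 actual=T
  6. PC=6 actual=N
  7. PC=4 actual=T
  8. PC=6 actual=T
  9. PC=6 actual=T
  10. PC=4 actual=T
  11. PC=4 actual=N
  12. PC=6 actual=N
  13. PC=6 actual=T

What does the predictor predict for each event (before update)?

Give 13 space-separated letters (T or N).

Ev 1: PC=4 idx=0 pred=N actual=T -> ctr[0]=1
Ev 2: PC=4 idx=0 pred=N actual=N -> ctr[0]=0
Ev 3: PC=6 idx=2 pred=N actual=T -> ctr[2]=1
Ev 4: PC=6 idx=2 pred=N actual=T -> ctr[2]=2
Ev 5: PC=4 idx=0 pred=N actual=T -> ctr[0]=1
Ev 6: PC=6 idx=2 pred=T actual=N -> ctr[2]=1
Ev 7: PC=4 idx=0 pred=N actual=T -> ctr[0]=2
Ev 8: PC=6 idx=2 pred=N actual=T -> ctr[2]=2
Ev 9: PC=6 idx=2 pred=T actual=T -> ctr[2]=3
Ev 10: PC=4 idx=0 pred=T actual=T -> ctr[0]=3
Ev 11: PC=4 idx=0 pred=T actual=N -> ctr[0]=2
Ev 12: PC=6 idx=2 pred=T actual=N -> ctr[2]=2
Ev 13: PC=6 idx=2 pred=T actual=T -> ctr[2]=3

Answer: N N N N N T N N T T T T T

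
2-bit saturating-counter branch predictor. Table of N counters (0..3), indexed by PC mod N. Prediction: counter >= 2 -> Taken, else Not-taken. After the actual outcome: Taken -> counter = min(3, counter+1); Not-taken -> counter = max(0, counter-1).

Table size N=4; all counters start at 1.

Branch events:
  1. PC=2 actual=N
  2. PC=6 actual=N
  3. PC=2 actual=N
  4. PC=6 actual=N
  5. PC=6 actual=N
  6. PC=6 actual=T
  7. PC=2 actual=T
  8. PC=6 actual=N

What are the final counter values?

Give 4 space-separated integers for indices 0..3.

Answer: 1 1 1 1

Derivation:
Ev 1: PC=2 idx=2 pred=N actual=N -> ctr[2]=0
Ev 2: PC=6 idx=2 pred=N actual=N -> ctr[2]=0
Ev 3: PC=2 idx=2 pred=N actual=N -> ctr[2]=0
Ev 4: PC=6 idx=2 pred=N actual=N -> ctr[2]=0
Ev 5: PC=6 idx=2 pred=N actual=N -> ctr[2]=0
Ev 6: PC=6 idx=2 pred=N actual=T -> ctr[2]=1
Ev 7: PC=2 idx=2 pred=N actual=T -> ctr[2]=2
Ev 8: PC=6 idx=2 pred=T actual=N -> ctr[2]=1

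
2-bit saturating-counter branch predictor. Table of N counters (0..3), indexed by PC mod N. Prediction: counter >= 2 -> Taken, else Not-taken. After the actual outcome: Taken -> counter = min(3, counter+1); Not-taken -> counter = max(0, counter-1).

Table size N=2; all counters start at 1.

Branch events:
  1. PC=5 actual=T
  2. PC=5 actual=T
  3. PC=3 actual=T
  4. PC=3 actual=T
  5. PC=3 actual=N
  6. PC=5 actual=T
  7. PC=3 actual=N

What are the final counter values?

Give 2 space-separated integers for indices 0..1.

Answer: 1 2

Derivation:
Ev 1: PC=5 idx=1 pred=N actual=T -> ctr[1]=2
Ev 2: PC=5 idx=1 pred=T actual=T -> ctr[1]=3
Ev 3: PC=3 idx=1 pred=T actual=T -> ctr[1]=3
Ev 4: PC=3 idx=1 pred=T actual=T -> ctr[1]=3
Ev 5: PC=3 idx=1 pred=T actual=N -> ctr[1]=2
Ev 6: PC=5 idx=1 pred=T actual=T -> ctr[1]=3
Ev 7: PC=3 idx=1 pred=T actual=N -> ctr[1]=2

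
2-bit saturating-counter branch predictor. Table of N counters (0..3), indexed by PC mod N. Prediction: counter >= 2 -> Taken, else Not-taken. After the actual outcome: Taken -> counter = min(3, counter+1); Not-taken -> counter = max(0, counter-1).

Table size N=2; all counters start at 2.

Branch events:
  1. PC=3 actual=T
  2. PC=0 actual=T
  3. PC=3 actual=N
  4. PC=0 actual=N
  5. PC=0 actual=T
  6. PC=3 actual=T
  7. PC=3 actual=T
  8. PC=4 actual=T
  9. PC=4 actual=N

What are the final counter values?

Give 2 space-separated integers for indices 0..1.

Ev 1: PC=3 idx=1 pred=T actual=T -> ctr[1]=3
Ev 2: PC=0 idx=0 pred=T actual=T -> ctr[0]=3
Ev 3: PC=3 idx=1 pred=T actual=N -> ctr[1]=2
Ev 4: PC=0 idx=0 pred=T actual=N -> ctr[0]=2
Ev 5: PC=0 idx=0 pred=T actual=T -> ctr[0]=3
Ev 6: PC=3 idx=1 pred=T actual=T -> ctr[1]=3
Ev 7: PC=3 idx=1 pred=T actual=T -> ctr[1]=3
Ev 8: PC=4 idx=0 pred=T actual=T -> ctr[0]=3
Ev 9: PC=4 idx=0 pred=T actual=N -> ctr[0]=2

Answer: 2 3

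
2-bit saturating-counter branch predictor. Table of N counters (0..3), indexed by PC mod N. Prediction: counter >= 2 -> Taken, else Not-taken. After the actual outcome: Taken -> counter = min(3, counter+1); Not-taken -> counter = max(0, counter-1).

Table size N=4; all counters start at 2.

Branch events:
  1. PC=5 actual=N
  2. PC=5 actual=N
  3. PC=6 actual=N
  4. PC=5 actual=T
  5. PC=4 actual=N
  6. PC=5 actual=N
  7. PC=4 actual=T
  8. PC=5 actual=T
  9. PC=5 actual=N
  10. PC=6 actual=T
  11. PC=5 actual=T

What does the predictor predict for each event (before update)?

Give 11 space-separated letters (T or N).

Ev 1: PC=5 idx=1 pred=T actual=N -> ctr[1]=1
Ev 2: PC=5 idx=1 pred=N actual=N -> ctr[1]=0
Ev 3: PC=6 idx=2 pred=T actual=N -> ctr[2]=1
Ev 4: PC=5 idx=1 pred=N actual=T -> ctr[1]=1
Ev 5: PC=4 idx=0 pred=T actual=N -> ctr[0]=1
Ev 6: PC=5 idx=1 pred=N actual=N -> ctr[1]=0
Ev 7: PC=4 idx=0 pred=N actual=T -> ctr[0]=2
Ev 8: PC=5 idx=1 pred=N actual=T -> ctr[1]=1
Ev 9: PC=5 idx=1 pred=N actual=N -> ctr[1]=0
Ev 10: PC=6 idx=2 pred=N actual=T -> ctr[2]=2
Ev 11: PC=5 idx=1 pred=N actual=T -> ctr[1]=1

Answer: T N T N T N N N N N N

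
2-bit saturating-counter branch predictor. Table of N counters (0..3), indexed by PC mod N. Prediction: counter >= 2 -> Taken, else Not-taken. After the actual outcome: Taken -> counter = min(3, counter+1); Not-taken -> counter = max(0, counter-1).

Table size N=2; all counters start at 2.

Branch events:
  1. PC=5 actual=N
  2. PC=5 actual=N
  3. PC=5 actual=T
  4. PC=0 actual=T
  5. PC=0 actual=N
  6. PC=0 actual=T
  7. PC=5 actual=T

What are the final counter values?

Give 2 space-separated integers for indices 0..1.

Answer: 3 2

Derivation:
Ev 1: PC=5 idx=1 pred=T actual=N -> ctr[1]=1
Ev 2: PC=5 idx=1 pred=N actual=N -> ctr[1]=0
Ev 3: PC=5 idx=1 pred=N actual=T -> ctr[1]=1
Ev 4: PC=0 idx=0 pred=T actual=T -> ctr[0]=3
Ev 5: PC=0 idx=0 pred=T actual=N -> ctr[0]=2
Ev 6: PC=0 idx=0 pred=T actual=T -> ctr[0]=3
Ev 7: PC=5 idx=1 pred=N actual=T -> ctr[1]=2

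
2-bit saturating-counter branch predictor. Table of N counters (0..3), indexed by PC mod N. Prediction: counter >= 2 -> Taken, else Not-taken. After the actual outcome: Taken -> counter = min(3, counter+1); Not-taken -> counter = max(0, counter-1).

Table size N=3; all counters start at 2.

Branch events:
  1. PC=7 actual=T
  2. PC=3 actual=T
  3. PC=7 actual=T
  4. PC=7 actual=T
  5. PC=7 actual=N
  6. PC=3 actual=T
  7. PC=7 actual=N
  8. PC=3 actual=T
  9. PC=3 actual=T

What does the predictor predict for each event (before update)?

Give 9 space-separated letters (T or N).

Answer: T T T T T T T T T

Derivation:
Ev 1: PC=7 idx=1 pred=T actual=T -> ctr[1]=3
Ev 2: PC=3 idx=0 pred=T actual=T -> ctr[0]=3
Ev 3: PC=7 idx=1 pred=T actual=T -> ctr[1]=3
Ev 4: PC=7 idx=1 pred=T actual=T -> ctr[1]=3
Ev 5: PC=7 idx=1 pred=T actual=N -> ctr[1]=2
Ev 6: PC=3 idx=0 pred=T actual=T -> ctr[0]=3
Ev 7: PC=7 idx=1 pred=T actual=N -> ctr[1]=1
Ev 8: PC=3 idx=0 pred=T actual=T -> ctr[0]=3
Ev 9: PC=3 idx=0 pred=T actual=T -> ctr[0]=3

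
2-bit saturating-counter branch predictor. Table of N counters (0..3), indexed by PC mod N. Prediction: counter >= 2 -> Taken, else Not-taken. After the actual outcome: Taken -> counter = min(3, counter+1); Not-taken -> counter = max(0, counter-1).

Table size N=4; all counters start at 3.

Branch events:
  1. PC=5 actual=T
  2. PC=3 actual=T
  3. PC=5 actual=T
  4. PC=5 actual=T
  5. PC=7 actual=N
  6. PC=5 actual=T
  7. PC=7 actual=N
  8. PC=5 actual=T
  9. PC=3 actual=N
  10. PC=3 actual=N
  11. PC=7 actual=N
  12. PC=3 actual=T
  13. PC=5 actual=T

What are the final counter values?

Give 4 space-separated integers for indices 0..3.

Ev 1: PC=5 idx=1 pred=T actual=T -> ctr[1]=3
Ev 2: PC=3 idx=3 pred=T actual=T -> ctr[3]=3
Ev 3: PC=5 idx=1 pred=T actual=T -> ctr[1]=3
Ev 4: PC=5 idx=1 pred=T actual=T -> ctr[1]=3
Ev 5: PC=7 idx=3 pred=T actual=N -> ctr[3]=2
Ev 6: PC=5 idx=1 pred=T actual=T -> ctr[1]=3
Ev 7: PC=7 idx=3 pred=T actual=N -> ctr[3]=1
Ev 8: PC=5 idx=1 pred=T actual=T -> ctr[1]=3
Ev 9: PC=3 idx=3 pred=N actual=N -> ctr[3]=0
Ev 10: PC=3 idx=3 pred=N actual=N -> ctr[3]=0
Ev 11: PC=7 idx=3 pred=N actual=N -> ctr[3]=0
Ev 12: PC=3 idx=3 pred=N actual=T -> ctr[3]=1
Ev 13: PC=5 idx=1 pred=T actual=T -> ctr[1]=3

Answer: 3 3 3 1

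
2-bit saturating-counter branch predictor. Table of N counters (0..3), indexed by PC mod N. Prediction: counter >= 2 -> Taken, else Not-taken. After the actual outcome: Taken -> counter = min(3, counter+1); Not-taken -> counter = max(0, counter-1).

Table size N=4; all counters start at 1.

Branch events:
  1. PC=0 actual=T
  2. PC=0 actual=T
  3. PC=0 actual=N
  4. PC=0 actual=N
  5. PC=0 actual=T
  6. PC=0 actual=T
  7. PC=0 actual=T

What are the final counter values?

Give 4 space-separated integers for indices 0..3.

Answer: 3 1 1 1

Derivation:
Ev 1: PC=0 idx=0 pred=N actual=T -> ctr[0]=2
Ev 2: PC=0 idx=0 pred=T actual=T -> ctr[0]=3
Ev 3: PC=0 idx=0 pred=T actual=N -> ctr[0]=2
Ev 4: PC=0 idx=0 pred=T actual=N -> ctr[0]=1
Ev 5: PC=0 idx=0 pred=N actual=T -> ctr[0]=2
Ev 6: PC=0 idx=0 pred=T actual=T -> ctr[0]=3
Ev 7: PC=0 idx=0 pred=T actual=T -> ctr[0]=3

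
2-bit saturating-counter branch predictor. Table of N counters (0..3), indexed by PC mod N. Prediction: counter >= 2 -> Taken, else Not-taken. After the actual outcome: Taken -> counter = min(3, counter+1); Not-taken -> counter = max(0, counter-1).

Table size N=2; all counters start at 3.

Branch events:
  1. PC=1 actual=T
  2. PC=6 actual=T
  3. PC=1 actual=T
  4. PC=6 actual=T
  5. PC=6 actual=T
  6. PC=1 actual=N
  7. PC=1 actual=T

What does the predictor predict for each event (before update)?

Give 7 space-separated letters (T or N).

Answer: T T T T T T T

Derivation:
Ev 1: PC=1 idx=1 pred=T actual=T -> ctr[1]=3
Ev 2: PC=6 idx=0 pred=T actual=T -> ctr[0]=3
Ev 3: PC=1 idx=1 pred=T actual=T -> ctr[1]=3
Ev 4: PC=6 idx=0 pred=T actual=T -> ctr[0]=3
Ev 5: PC=6 idx=0 pred=T actual=T -> ctr[0]=3
Ev 6: PC=1 idx=1 pred=T actual=N -> ctr[1]=2
Ev 7: PC=1 idx=1 pred=T actual=T -> ctr[1]=3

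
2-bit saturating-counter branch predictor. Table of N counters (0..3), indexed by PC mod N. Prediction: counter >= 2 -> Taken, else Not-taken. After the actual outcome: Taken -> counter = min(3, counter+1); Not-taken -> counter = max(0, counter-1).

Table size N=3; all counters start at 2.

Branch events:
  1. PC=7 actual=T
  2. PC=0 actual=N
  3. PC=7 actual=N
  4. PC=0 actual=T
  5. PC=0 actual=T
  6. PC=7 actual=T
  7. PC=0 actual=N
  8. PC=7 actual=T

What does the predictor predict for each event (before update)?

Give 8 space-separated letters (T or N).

Answer: T T T N T T T T

Derivation:
Ev 1: PC=7 idx=1 pred=T actual=T -> ctr[1]=3
Ev 2: PC=0 idx=0 pred=T actual=N -> ctr[0]=1
Ev 3: PC=7 idx=1 pred=T actual=N -> ctr[1]=2
Ev 4: PC=0 idx=0 pred=N actual=T -> ctr[0]=2
Ev 5: PC=0 idx=0 pred=T actual=T -> ctr[0]=3
Ev 6: PC=7 idx=1 pred=T actual=T -> ctr[1]=3
Ev 7: PC=0 idx=0 pred=T actual=N -> ctr[0]=2
Ev 8: PC=7 idx=1 pred=T actual=T -> ctr[1]=3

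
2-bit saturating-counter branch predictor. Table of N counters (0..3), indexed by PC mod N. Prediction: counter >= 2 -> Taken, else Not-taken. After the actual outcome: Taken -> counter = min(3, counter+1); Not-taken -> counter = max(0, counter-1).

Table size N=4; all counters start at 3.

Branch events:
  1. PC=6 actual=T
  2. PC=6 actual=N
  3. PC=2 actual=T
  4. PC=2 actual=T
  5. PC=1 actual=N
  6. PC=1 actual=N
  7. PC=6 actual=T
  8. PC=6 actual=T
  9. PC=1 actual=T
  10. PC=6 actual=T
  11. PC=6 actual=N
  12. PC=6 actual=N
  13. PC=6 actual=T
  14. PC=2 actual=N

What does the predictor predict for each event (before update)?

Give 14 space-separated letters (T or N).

Answer: T T T T T T T T N T T T N T

Derivation:
Ev 1: PC=6 idx=2 pred=T actual=T -> ctr[2]=3
Ev 2: PC=6 idx=2 pred=T actual=N -> ctr[2]=2
Ev 3: PC=2 idx=2 pred=T actual=T -> ctr[2]=3
Ev 4: PC=2 idx=2 pred=T actual=T -> ctr[2]=3
Ev 5: PC=1 idx=1 pred=T actual=N -> ctr[1]=2
Ev 6: PC=1 idx=1 pred=T actual=N -> ctr[1]=1
Ev 7: PC=6 idx=2 pred=T actual=T -> ctr[2]=3
Ev 8: PC=6 idx=2 pred=T actual=T -> ctr[2]=3
Ev 9: PC=1 idx=1 pred=N actual=T -> ctr[1]=2
Ev 10: PC=6 idx=2 pred=T actual=T -> ctr[2]=3
Ev 11: PC=6 idx=2 pred=T actual=N -> ctr[2]=2
Ev 12: PC=6 idx=2 pred=T actual=N -> ctr[2]=1
Ev 13: PC=6 idx=2 pred=N actual=T -> ctr[2]=2
Ev 14: PC=2 idx=2 pred=T actual=N -> ctr[2]=1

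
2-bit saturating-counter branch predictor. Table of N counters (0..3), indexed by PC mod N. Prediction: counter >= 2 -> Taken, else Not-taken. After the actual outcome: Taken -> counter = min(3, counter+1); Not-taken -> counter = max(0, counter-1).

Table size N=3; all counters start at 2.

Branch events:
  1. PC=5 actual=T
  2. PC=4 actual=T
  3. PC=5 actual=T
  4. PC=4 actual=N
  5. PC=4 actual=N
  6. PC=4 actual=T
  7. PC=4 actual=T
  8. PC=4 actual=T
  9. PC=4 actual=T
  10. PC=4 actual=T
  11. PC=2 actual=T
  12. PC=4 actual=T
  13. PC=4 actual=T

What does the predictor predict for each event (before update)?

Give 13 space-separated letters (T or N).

Answer: T T T T T N T T T T T T T

Derivation:
Ev 1: PC=5 idx=2 pred=T actual=T -> ctr[2]=3
Ev 2: PC=4 idx=1 pred=T actual=T -> ctr[1]=3
Ev 3: PC=5 idx=2 pred=T actual=T -> ctr[2]=3
Ev 4: PC=4 idx=1 pred=T actual=N -> ctr[1]=2
Ev 5: PC=4 idx=1 pred=T actual=N -> ctr[1]=1
Ev 6: PC=4 idx=1 pred=N actual=T -> ctr[1]=2
Ev 7: PC=4 idx=1 pred=T actual=T -> ctr[1]=3
Ev 8: PC=4 idx=1 pred=T actual=T -> ctr[1]=3
Ev 9: PC=4 idx=1 pred=T actual=T -> ctr[1]=3
Ev 10: PC=4 idx=1 pred=T actual=T -> ctr[1]=3
Ev 11: PC=2 idx=2 pred=T actual=T -> ctr[2]=3
Ev 12: PC=4 idx=1 pred=T actual=T -> ctr[1]=3
Ev 13: PC=4 idx=1 pred=T actual=T -> ctr[1]=3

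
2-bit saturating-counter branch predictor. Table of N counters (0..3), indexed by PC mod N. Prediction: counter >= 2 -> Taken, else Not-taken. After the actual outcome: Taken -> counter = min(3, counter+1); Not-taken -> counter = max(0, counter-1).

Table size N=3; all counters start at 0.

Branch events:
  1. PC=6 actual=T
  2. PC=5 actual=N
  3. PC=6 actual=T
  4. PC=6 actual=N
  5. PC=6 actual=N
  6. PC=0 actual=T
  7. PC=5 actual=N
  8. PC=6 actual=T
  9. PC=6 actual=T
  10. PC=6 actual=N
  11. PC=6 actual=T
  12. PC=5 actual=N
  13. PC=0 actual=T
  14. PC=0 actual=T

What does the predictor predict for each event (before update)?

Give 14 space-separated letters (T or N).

Ev 1: PC=6 idx=0 pred=N actual=T -> ctr[0]=1
Ev 2: PC=5 idx=2 pred=N actual=N -> ctr[2]=0
Ev 3: PC=6 idx=0 pred=N actual=T -> ctr[0]=2
Ev 4: PC=6 idx=0 pred=T actual=N -> ctr[0]=1
Ev 5: PC=6 idx=0 pred=N actual=N -> ctr[0]=0
Ev 6: PC=0 idx=0 pred=N actual=T -> ctr[0]=1
Ev 7: PC=5 idx=2 pred=N actual=N -> ctr[2]=0
Ev 8: PC=6 idx=0 pred=N actual=T -> ctr[0]=2
Ev 9: PC=6 idx=0 pred=T actual=T -> ctr[0]=3
Ev 10: PC=6 idx=0 pred=T actual=N -> ctr[0]=2
Ev 11: PC=6 idx=0 pred=T actual=T -> ctr[0]=3
Ev 12: PC=5 idx=2 pred=N actual=N -> ctr[2]=0
Ev 13: PC=0 idx=0 pred=T actual=T -> ctr[0]=3
Ev 14: PC=0 idx=0 pred=T actual=T -> ctr[0]=3

Answer: N N N T N N N N T T T N T T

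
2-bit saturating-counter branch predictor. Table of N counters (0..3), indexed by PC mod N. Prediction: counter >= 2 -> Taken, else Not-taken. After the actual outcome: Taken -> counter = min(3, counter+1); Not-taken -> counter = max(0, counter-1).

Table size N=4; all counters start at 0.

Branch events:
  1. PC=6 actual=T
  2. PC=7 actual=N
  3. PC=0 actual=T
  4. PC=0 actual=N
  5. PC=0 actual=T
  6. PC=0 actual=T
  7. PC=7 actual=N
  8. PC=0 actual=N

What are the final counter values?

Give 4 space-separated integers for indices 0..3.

Answer: 1 0 1 0

Derivation:
Ev 1: PC=6 idx=2 pred=N actual=T -> ctr[2]=1
Ev 2: PC=7 idx=3 pred=N actual=N -> ctr[3]=0
Ev 3: PC=0 idx=0 pred=N actual=T -> ctr[0]=1
Ev 4: PC=0 idx=0 pred=N actual=N -> ctr[0]=0
Ev 5: PC=0 idx=0 pred=N actual=T -> ctr[0]=1
Ev 6: PC=0 idx=0 pred=N actual=T -> ctr[0]=2
Ev 7: PC=7 idx=3 pred=N actual=N -> ctr[3]=0
Ev 8: PC=0 idx=0 pred=T actual=N -> ctr[0]=1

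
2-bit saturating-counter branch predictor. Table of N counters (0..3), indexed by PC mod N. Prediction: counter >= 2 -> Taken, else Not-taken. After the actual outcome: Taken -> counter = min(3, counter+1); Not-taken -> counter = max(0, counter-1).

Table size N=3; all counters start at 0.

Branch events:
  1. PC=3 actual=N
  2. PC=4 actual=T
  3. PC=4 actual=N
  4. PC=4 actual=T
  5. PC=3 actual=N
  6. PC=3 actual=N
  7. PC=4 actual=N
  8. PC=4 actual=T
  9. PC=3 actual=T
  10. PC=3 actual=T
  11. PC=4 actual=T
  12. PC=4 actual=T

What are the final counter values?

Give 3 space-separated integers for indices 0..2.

Answer: 2 3 0

Derivation:
Ev 1: PC=3 idx=0 pred=N actual=N -> ctr[0]=0
Ev 2: PC=4 idx=1 pred=N actual=T -> ctr[1]=1
Ev 3: PC=4 idx=1 pred=N actual=N -> ctr[1]=0
Ev 4: PC=4 idx=1 pred=N actual=T -> ctr[1]=1
Ev 5: PC=3 idx=0 pred=N actual=N -> ctr[0]=0
Ev 6: PC=3 idx=0 pred=N actual=N -> ctr[0]=0
Ev 7: PC=4 idx=1 pred=N actual=N -> ctr[1]=0
Ev 8: PC=4 idx=1 pred=N actual=T -> ctr[1]=1
Ev 9: PC=3 idx=0 pred=N actual=T -> ctr[0]=1
Ev 10: PC=3 idx=0 pred=N actual=T -> ctr[0]=2
Ev 11: PC=4 idx=1 pred=N actual=T -> ctr[1]=2
Ev 12: PC=4 idx=1 pred=T actual=T -> ctr[1]=3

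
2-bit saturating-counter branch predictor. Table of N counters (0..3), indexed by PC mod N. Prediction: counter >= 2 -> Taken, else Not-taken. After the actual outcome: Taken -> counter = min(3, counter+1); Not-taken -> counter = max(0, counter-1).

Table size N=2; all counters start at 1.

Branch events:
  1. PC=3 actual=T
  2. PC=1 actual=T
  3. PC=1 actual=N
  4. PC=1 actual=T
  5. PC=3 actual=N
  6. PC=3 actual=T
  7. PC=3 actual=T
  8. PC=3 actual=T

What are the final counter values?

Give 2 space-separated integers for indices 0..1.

Answer: 1 3

Derivation:
Ev 1: PC=3 idx=1 pred=N actual=T -> ctr[1]=2
Ev 2: PC=1 idx=1 pred=T actual=T -> ctr[1]=3
Ev 3: PC=1 idx=1 pred=T actual=N -> ctr[1]=2
Ev 4: PC=1 idx=1 pred=T actual=T -> ctr[1]=3
Ev 5: PC=3 idx=1 pred=T actual=N -> ctr[1]=2
Ev 6: PC=3 idx=1 pred=T actual=T -> ctr[1]=3
Ev 7: PC=3 idx=1 pred=T actual=T -> ctr[1]=3
Ev 8: PC=3 idx=1 pred=T actual=T -> ctr[1]=3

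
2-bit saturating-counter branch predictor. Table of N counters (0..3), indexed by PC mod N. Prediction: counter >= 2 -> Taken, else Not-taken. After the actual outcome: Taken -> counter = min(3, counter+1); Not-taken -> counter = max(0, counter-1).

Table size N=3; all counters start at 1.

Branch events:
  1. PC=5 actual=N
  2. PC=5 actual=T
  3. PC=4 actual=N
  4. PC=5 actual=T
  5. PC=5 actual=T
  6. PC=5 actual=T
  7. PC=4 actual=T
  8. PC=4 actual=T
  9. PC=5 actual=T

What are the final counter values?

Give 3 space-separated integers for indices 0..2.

Answer: 1 2 3

Derivation:
Ev 1: PC=5 idx=2 pred=N actual=N -> ctr[2]=0
Ev 2: PC=5 idx=2 pred=N actual=T -> ctr[2]=1
Ev 3: PC=4 idx=1 pred=N actual=N -> ctr[1]=0
Ev 4: PC=5 idx=2 pred=N actual=T -> ctr[2]=2
Ev 5: PC=5 idx=2 pred=T actual=T -> ctr[2]=3
Ev 6: PC=5 idx=2 pred=T actual=T -> ctr[2]=3
Ev 7: PC=4 idx=1 pred=N actual=T -> ctr[1]=1
Ev 8: PC=4 idx=1 pred=N actual=T -> ctr[1]=2
Ev 9: PC=5 idx=2 pred=T actual=T -> ctr[2]=3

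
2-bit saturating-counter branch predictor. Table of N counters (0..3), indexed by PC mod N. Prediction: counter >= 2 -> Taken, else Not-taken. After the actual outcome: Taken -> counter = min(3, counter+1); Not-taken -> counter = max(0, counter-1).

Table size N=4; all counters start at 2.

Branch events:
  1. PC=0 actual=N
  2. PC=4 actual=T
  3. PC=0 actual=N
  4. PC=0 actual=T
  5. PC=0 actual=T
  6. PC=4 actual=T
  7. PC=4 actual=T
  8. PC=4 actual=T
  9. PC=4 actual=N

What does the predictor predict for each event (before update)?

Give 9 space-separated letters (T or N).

Ev 1: PC=0 idx=0 pred=T actual=N -> ctr[0]=1
Ev 2: PC=4 idx=0 pred=N actual=T -> ctr[0]=2
Ev 3: PC=0 idx=0 pred=T actual=N -> ctr[0]=1
Ev 4: PC=0 idx=0 pred=N actual=T -> ctr[0]=2
Ev 5: PC=0 idx=0 pred=T actual=T -> ctr[0]=3
Ev 6: PC=4 idx=0 pred=T actual=T -> ctr[0]=3
Ev 7: PC=4 idx=0 pred=T actual=T -> ctr[0]=3
Ev 8: PC=4 idx=0 pred=T actual=T -> ctr[0]=3
Ev 9: PC=4 idx=0 pred=T actual=N -> ctr[0]=2

Answer: T N T N T T T T T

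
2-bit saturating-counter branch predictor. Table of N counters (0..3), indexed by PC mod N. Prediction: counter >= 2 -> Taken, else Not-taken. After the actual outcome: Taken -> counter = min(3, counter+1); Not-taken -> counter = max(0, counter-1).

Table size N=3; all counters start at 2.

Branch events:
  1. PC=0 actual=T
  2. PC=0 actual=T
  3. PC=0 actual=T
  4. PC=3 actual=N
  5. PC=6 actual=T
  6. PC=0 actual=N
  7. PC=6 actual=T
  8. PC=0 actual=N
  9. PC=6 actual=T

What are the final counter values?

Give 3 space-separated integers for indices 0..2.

Answer: 3 2 2

Derivation:
Ev 1: PC=0 idx=0 pred=T actual=T -> ctr[0]=3
Ev 2: PC=0 idx=0 pred=T actual=T -> ctr[0]=3
Ev 3: PC=0 idx=0 pred=T actual=T -> ctr[0]=3
Ev 4: PC=3 idx=0 pred=T actual=N -> ctr[0]=2
Ev 5: PC=6 idx=0 pred=T actual=T -> ctr[0]=3
Ev 6: PC=0 idx=0 pred=T actual=N -> ctr[0]=2
Ev 7: PC=6 idx=0 pred=T actual=T -> ctr[0]=3
Ev 8: PC=0 idx=0 pred=T actual=N -> ctr[0]=2
Ev 9: PC=6 idx=0 pred=T actual=T -> ctr[0]=3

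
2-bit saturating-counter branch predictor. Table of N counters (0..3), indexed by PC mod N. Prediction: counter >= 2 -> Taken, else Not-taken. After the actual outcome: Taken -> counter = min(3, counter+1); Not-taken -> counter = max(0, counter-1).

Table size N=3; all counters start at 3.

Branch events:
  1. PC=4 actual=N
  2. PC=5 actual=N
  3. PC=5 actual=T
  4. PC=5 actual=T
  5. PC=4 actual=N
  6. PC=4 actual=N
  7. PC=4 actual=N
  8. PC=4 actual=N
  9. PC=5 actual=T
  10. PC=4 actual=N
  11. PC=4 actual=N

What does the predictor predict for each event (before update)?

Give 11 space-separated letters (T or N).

Answer: T T T T T N N N T N N

Derivation:
Ev 1: PC=4 idx=1 pred=T actual=N -> ctr[1]=2
Ev 2: PC=5 idx=2 pred=T actual=N -> ctr[2]=2
Ev 3: PC=5 idx=2 pred=T actual=T -> ctr[2]=3
Ev 4: PC=5 idx=2 pred=T actual=T -> ctr[2]=3
Ev 5: PC=4 idx=1 pred=T actual=N -> ctr[1]=1
Ev 6: PC=4 idx=1 pred=N actual=N -> ctr[1]=0
Ev 7: PC=4 idx=1 pred=N actual=N -> ctr[1]=0
Ev 8: PC=4 idx=1 pred=N actual=N -> ctr[1]=0
Ev 9: PC=5 idx=2 pred=T actual=T -> ctr[2]=3
Ev 10: PC=4 idx=1 pred=N actual=N -> ctr[1]=0
Ev 11: PC=4 idx=1 pred=N actual=N -> ctr[1]=0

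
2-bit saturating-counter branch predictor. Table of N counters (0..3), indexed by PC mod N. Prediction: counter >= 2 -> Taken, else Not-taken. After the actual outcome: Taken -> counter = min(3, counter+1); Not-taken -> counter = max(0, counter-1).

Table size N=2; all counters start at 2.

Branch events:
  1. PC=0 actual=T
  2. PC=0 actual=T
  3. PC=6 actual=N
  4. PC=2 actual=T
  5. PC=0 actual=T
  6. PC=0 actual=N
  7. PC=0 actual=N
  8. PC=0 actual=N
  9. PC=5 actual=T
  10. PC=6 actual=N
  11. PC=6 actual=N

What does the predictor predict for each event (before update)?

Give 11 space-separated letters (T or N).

Answer: T T T T T T T N T N N

Derivation:
Ev 1: PC=0 idx=0 pred=T actual=T -> ctr[0]=3
Ev 2: PC=0 idx=0 pred=T actual=T -> ctr[0]=3
Ev 3: PC=6 idx=0 pred=T actual=N -> ctr[0]=2
Ev 4: PC=2 idx=0 pred=T actual=T -> ctr[0]=3
Ev 5: PC=0 idx=0 pred=T actual=T -> ctr[0]=3
Ev 6: PC=0 idx=0 pred=T actual=N -> ctr[0]=2
Ev 7: PC=0 idx=0 pred=T actual=N -> ctr[0]=1
Ev 8: PC=0 idx=0 pred=N actual=N -> ctr[0]=0
Ev 9: PC=5 idx=1 pred=T actual=T -> ctr[1]=3
Ev 10: PC=6 idx=0 pred=N actual=N -> ctr[0]=0
Ev 11: PC=6 idx=0 pred=N actual=N -> ctr[0]=0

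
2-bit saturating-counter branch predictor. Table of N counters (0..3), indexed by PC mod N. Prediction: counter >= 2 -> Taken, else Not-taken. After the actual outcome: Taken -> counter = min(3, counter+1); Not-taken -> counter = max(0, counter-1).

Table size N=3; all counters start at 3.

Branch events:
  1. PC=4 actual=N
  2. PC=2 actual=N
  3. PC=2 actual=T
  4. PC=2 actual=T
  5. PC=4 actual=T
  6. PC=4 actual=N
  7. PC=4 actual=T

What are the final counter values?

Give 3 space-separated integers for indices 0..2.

Ev 1: PC=4 idx=1 pred=T actual=N -> ctr[1]=2
Ev 2: PC=2 idx=2 pred=T actual=N -> ctr[2]=2
Ev 3: PC=2 idx=2 pred=T actual=T -> ctr[2]=3
Ev 4: PC=2 idx=2 pred=T actual=T -> ctr[2]=3
Ev 5: PC=4 idx=1 pred=T actual=T -> ctr[1]=3
Ev 6: PC=4 idx=1 pred=T actual=N -> ctr[1]=2
Ev 7: PC=4 idx=1 pred=T actual=T -> ctr[1]=3

Answer: 3 3 3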